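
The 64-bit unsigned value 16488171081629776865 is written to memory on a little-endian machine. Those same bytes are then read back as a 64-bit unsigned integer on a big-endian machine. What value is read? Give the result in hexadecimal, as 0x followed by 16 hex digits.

16488171081629776865 in 64-bit hexadecimal is 0xE4D1C03D9C693BE1.
Stored little-endian, the bytes at ascending addresses are E1 3B 69 9C 3D C0 D1 E4.
Read back as big-endian, the last byte is least significant, giving 0xE13B699C3DC0D1E4.

0xE13B699C3DC0D1E4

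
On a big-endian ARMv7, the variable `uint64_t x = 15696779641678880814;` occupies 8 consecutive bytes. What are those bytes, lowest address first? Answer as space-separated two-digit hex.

D9 D6 29 EB 43 DA 60 2E

15696779641678880814 in hexadecimal, padded to 64 bits, is 0xD9D629EB43DA602E.
Split into bytes (most-significant first): D9 D6 29 EB 43 DA 60 2E.
In big-endian order the high byte comes first in memory.
So the memory order matches the most-significant-first order: D9 D6 29 EB 43 DA 60 2E.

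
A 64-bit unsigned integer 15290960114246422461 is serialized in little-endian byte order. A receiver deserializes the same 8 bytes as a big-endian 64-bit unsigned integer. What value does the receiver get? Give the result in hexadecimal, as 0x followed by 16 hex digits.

15290960114246422461 in 64-bit hexadecimal is 0xD43467357C530FBD.
Stored little-endian, the bytes at ascending addresses are BD 0F 53 7C 35 67 34 D4.
Read back as big-endian, the last byte is least significant, giving 0xBD0F537C356734D4.

0xBD0F537C356734D4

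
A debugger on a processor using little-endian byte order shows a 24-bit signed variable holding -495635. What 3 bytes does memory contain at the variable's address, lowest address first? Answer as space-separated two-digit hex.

Two's complement of -495635 in 24 bits: 495635 = 0x079013; invert → 0xF86FEC; add 1 → 0xF86FED.
Split into bytes (most-significant first): F8 6F ED.
Little-endian stores the least-significant byte at the lowest address.
So at ascending addresses the bytes are ED 6F F8.

ED 6F F8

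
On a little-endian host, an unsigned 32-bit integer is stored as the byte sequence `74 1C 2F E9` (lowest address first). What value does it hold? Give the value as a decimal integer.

3912178804

Little-endian stores the least-significant byte at the lowest address.
Reassemble most-significant byte first: E9 2F 1C 74 → 0xE92F1C74.
0xE92F1C74 = 3912178804.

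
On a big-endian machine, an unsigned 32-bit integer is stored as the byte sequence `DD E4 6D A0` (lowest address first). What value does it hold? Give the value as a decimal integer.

Big-endian: lowest address holds the most-significant byte.
The bytes are already most-significant first: 0xDDE46DA0.
0xDDE46DA0 = 3722735008.

3722735008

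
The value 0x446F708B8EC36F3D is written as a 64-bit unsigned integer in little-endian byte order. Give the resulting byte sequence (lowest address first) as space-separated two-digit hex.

3D 6F C3 8E 8B 70 6F 44

Split into bytes (most-significant first): 44 6F 70 8B 8E C3 6F 3D.
Little-endian stores the least-significant byte at the lowest address.
So at ascending addresses the bytes are 3D 6F C3 8E 8B 70 6F 44.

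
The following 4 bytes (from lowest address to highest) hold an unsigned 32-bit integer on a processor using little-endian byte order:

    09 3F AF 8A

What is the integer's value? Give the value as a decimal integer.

Little-endian stores the least-significant byte at the lowest address.
Reassemble most-significant byte first: 8A AF 3F 09 → 0x8AAF3F09.
0x8AAF3F09 = 2326740745.

2326740745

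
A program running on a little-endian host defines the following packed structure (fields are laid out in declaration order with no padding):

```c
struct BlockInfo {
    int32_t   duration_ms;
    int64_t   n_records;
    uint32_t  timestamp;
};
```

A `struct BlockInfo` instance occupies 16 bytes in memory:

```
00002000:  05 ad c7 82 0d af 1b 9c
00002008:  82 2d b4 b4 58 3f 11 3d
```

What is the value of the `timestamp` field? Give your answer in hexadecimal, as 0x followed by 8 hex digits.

`timestamp` follows `duration_ms` (4 B), `n_records` (8 B), so it starts at offset 4 + 8 = 12 and occupies 4 bytes.
Bytes at offsets 12..15: 58 3F 11 3D.
Little-endian stores the least-significant byte at the lowest address.
Reassemble most-significant byte first: 3D 11 3F 58 → 0x3D113F58.

0x3D113F58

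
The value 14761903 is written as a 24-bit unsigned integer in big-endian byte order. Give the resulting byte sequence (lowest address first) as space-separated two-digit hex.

E1 3F AF

14761903 in hexadecimal, padded to 24 bits, is 0xE13FAF.
Split into bytes (most-significant first): E1 3F AF.
Big-endian: lowest address holds the most-significant byte.
So the memory order matches the most-significant-first order: E1 3F AF.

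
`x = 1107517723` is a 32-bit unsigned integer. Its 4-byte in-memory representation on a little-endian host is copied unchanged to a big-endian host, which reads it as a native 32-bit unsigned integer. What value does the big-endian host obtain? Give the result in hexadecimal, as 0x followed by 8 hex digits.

0x1B610342

1107517723 in 32-bit hexadecimal is 0x4203611B.
Stored little-endian, the bytes at ascending addresses are 1B 61 03 42.
Read back as big-endian, the last byte is least significant, giving 0x1B610342.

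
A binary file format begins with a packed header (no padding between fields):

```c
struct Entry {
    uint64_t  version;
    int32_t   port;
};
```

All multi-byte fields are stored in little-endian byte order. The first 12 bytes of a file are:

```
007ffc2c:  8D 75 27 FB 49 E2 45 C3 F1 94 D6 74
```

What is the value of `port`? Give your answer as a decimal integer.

`port` follows `version` (8 bytes), so it starts at byte offset 8 and occupies 4 bytes.
Bytes at offsets 8..11: F1 94 D6 74.
In little-endian order the low byte comes first in memory.
Reassemble most-significant byte first: 74 D6 94 F1 → 0x74D694F1.
0x74D694F1 = 1960219889.

1960219889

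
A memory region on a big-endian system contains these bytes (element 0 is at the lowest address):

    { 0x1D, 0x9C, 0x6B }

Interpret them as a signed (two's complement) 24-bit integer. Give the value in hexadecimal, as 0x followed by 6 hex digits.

Big-endian stores the most-significant byte at the lowest address.
The bytes are already most-significant first: 0x1D9C6B.

0x1D9C6B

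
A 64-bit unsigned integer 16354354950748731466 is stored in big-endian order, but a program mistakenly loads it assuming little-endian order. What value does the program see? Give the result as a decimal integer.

16354354950748731466 in 64-bit hexadecimal is 0xE2F6572DBA07784A.
Stored big-endian, the bytes at ascending addresses are E2 F6 57 2D BA 07 78 4A.
Read back as little-endian, the first byte is least significant, giving 0x4A7807BA2D57F6E2.
0x4A7807BA2D57F6E2 = 5366047452217997026.

5366047452217997026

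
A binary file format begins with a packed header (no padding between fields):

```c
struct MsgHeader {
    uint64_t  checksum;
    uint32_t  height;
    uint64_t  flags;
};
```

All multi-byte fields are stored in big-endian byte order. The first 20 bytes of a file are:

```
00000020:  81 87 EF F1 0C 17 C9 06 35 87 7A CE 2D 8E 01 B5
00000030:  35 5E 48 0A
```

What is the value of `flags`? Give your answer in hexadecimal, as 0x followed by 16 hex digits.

`flags` follows `checksum` (8 B), `height` (4 B), so it starts at offset 8 + 4 = 12 and occupies 8 bytes.
Bytes at offsets 12..19: 2D 8E 01 B5 35 5E 48 0A.
In big-endian order the high byte comes first in memory.
The bytes are already most-significant first: 0x2D8E01B5355E480A.

0x2D8E01B5355E480A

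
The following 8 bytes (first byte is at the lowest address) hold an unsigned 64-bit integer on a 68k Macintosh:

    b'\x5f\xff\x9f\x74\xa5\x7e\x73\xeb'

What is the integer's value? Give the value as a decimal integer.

6917422876005921771

Big-endian: lowest address holds the most-significant byte.
The bytes are already most-significant first: 0x5FFF9F74A57E73EB.
0x5FFF9F74A57E73EB = 6917422876005921771.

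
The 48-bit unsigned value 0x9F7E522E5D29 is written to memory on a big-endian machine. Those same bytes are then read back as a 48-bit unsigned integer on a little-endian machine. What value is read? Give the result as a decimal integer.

Stored big-endian, the bytes at ascending addresses are 9F 7E 52 2E 5D 29.
Read back as little-endian, the first byte is least significant, giving 0x295D2E527E9F.
0x295D2E527E9F = 45480185855647.

45480185855647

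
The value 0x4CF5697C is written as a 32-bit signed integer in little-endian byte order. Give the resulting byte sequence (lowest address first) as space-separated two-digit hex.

Split into bytes (most-significant first): 4C F5 69 7C.
Little-endian: lowest address holds the least-significant byte.
So at ascending addresses the bytes are 7C 69 F5 4C.

7C 69 F5 4C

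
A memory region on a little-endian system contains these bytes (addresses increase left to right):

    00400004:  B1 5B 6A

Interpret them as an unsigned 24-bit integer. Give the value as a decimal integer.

6970289

In little-endian order the low byte comes first in memory.
Reassemble most-significant byte first: 6A 5B B1 → 0x6A5BB1.
0x6A5BB1 = 6970289.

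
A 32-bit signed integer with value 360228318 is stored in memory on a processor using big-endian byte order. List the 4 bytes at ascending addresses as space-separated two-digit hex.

360228318 in hexadecimal, padded to 32 bits, is 0x1578A5DE.
Split into bytes (most-significant first): 15 78 A5 DE.
Big-endian: lowest address holds the most-significant byte.
So the memory order matches the most-significant-first order: 15 78 A5 DE.

15 78 A5 DE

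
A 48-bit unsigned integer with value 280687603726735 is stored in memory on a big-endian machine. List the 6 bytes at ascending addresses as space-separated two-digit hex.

280687603726735 in hexadecimal, padded to 48 bits, is 0xFF48ACE9B98F.
Split into bytes (most-significant first): FF 48 AC E9 B9 8F.
Big-endian stores the most-significant byte at the lowest address.
So the memory order matches the most-significant-first order: FF 48 AC E9 B9 8F.

FF 48 AC E9 B9 8F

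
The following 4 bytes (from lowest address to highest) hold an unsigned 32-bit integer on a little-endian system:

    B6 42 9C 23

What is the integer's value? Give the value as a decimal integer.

Little-endian: lowest address holds the least-significant byte.
Reassemble most-significant byte first: 23 9C 42 B6 → 0x239C42B6.
0x239C42B6 = 597443254.

597443254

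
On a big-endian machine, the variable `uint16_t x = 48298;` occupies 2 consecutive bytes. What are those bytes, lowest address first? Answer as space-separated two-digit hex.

BC AA

48298 in hexadecimal, padded to 16 bits, is 0xBCAA.
Split into bytes (most-significant first): BC AA.
Big-endian: lowest address holds the most-significant byte.
So the memory order matches the most-significant-first order: BC AA.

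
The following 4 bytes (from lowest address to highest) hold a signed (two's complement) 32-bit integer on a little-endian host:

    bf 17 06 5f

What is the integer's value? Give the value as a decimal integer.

Little-endian stores the least-significant byte at the lowest address.
Reassemble most-significant byte first: 5F 06 17 BF → 0x5F0617BF.
0x5F0617BF = 1594234815.

1594234815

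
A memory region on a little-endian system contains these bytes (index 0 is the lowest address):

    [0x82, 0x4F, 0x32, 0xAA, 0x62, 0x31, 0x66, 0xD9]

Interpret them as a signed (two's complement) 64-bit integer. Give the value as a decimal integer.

Little-endian stores the least-significant byte at the lowest address.
Reassemble most-significant byte first: D9 66 31 62 AA 32 4F 82 → 0xD9663162AA324F82.
Top bit is set, so as a signed 64-bit value this is 0xD9663162AA324F82 − 2^64 = -2781481420022722686.

-2781481420022722686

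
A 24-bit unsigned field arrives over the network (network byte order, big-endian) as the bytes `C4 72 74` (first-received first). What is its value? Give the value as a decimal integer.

Big-endian: lowest address holds the most-significant byte.
The bytes are already most-significant first: 0xC47274.
0xC47274 = 12874356.

12874356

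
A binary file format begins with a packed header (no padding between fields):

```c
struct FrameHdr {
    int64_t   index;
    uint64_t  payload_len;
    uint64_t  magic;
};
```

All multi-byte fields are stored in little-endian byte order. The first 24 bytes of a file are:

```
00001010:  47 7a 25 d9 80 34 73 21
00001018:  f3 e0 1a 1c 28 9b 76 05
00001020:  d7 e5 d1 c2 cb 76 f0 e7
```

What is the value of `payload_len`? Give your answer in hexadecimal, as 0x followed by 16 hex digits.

0x05769B281C1AE0F3

`payload_len` follows `index` (8 bytes), so it starts at byte offset 8 and occupies 8 bytes.
Bytes at offsets 8..15: F3 E0 1A 1C 28 9B 76 05.
Little-endian stores the least-significant byte at the lowest address.
Reassemble most-significant byte first: 05 76 9B 28 1C 1A E0 F3 → 0x05769B281C1AE0F3.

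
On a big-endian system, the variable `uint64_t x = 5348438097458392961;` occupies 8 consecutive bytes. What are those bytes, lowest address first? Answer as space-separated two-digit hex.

5348438097458392961 in hexadecimal, padded to 64 bits, is 0x4A39781CC62C6F81.
Split into bytes (most-significant first): 4A 39 78 1C C6 2C 6F 81.
Big-endian: lowest address holds the most-significant byte.
So the memory order matches the most-significant-first order: 4A 39 78 1C C6 2C 6F 81.

4A 39 78 1C C6 2C 6F 81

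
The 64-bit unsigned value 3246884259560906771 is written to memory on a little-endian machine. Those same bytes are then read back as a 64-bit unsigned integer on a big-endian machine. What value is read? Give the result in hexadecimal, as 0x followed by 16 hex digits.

0x1360EF0508400F2D

3246884259560906771 in 64-bit hexadecimal is 0x2D0F400805EF6013.
Stored little-endian, the bytes at ascending addresses are 13 60 EF 05 08 40 0F 2D.
Read back as big-endian, the last byte is least significant, giving 0x1360EF0508400F2D.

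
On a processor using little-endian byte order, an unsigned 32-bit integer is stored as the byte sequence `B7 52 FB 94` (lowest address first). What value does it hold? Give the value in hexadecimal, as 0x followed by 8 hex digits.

In little-endian order the low byte comes first in memory.
Reassemble most-significant byte first: 94 FB 52 B7 → 0x94FB52B7.

0x94FB52B7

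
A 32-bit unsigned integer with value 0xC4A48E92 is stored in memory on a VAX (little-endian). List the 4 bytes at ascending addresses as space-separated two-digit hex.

Split into bytes (most-significant first): C4 A4 8E 92.
Little-endian: lowest address holds the least-significant byte.
So at ascending addresses the bytes are 92 8E A4 C4.

92 8E A4 C4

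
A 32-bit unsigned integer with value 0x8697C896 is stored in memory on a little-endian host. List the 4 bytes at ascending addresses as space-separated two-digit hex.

96 C8 97 86

Split into bytes (most-significant first): 86 97 C8 96.
In little-endian order the low byte comes first in memory.
So at ascending addresses the bytes are 96 C8 97 86.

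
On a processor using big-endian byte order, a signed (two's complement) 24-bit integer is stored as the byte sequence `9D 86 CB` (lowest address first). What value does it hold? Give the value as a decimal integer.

-6453557

Big-endian stores the most-significant byte at the lowest address.
The bytes are already most-significant first: 0x9D86CB.
Top bit is set, so as a signed 24-bit value this is 0x9D86CB − 2^24 = -6453557.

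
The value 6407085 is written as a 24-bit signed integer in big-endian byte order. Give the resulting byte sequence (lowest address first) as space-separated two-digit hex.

61 C3 AD

6407085 in hexadecimal, padded to 24 bits, is 0x61C3AD.
Split into bytes (most-significant first): 61 C3 AD.
Big-endian stores the most-significant byte at the lowest address.
So the memory order matches the most-significant-first order: 61 C3 AD.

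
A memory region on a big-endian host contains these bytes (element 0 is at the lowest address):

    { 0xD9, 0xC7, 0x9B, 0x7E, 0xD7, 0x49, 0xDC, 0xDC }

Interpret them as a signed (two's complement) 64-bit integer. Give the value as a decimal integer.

Big-endian: lowest address holds the most-significant byte.
The bytes are already most-significant first: 0xD9C79B7ED749DCDC.
Top bit is set, so as a signed 64-bit value this is 0xD9C79B7ED749DCDC − 2^64 = -2754061678033642276.

-2754061678033642276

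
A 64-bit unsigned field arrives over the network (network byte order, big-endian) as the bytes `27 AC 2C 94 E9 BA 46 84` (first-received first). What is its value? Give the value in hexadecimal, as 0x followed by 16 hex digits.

In big-endian order the high byte comes first in memory.
The bytes are already most-significant first: 0x27AC2C94E9BA4684.

0x27AC2C94E9BA4684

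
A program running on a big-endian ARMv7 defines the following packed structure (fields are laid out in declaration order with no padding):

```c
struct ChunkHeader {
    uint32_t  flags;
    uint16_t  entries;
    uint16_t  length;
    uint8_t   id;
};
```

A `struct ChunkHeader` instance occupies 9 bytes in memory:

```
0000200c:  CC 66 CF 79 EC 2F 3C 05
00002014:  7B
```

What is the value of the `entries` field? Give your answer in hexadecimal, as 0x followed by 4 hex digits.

`entries` follows `flags` (4 bytes), so it starts at byte offset 4 and occupies 2 bytes.
Bytes at offsets 4..5: EC 2F.
In big-endian order the high byte comes first in memory.
The bytes are already most-significant first: 0xEC2F.

0xEC2F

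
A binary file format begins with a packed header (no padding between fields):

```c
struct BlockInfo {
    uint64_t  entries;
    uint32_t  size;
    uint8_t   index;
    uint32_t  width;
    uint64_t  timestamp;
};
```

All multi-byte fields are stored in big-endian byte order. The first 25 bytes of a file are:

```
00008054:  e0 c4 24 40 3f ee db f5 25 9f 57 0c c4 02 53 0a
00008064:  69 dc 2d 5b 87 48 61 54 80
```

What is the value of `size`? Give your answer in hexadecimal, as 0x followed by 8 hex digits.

`size` follows `entries` (8 bytes), so it starts at byte offset 8 and occupies 4 bytes.
Bytes at offsets 8..11: 25 9F 57 0C.
Big-endian stores the most-significant byte at the lowest address.
The bytes are already most-significant first: 0x259F570C.

0x259F570C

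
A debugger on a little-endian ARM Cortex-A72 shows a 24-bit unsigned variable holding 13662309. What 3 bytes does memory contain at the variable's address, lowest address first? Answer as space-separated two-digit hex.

13662309 in hexadecimal, padded to 24 bits, is 0xD07865.
Split into bytes (most-significant first): D0 78 65.
Little-endian stores the least-significant byte at the lowest address.
So at ascending addresses the bytes are 65 78 D0.

65 78 D0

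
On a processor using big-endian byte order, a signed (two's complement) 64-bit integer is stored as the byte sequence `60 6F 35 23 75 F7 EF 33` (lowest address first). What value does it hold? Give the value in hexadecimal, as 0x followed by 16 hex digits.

0x606F352375F7EF33

Big-endian: lowest address holds the most-significant byte.
The bytes are already most-significant first: 0x606F352375F7EF33.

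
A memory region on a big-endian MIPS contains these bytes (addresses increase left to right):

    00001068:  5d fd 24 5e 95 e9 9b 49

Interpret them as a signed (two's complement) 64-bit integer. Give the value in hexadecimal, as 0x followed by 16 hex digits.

0x5DFD245E95E99B49

Big-endian stores the most-significant byte at the lowest address.
The bytes are already most-significant first: 0x5DFD245E95E99B49.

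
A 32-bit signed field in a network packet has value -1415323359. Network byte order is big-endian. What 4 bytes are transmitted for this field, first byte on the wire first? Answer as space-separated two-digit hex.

AB A3 E1 21

Two's complement of -1415323359 in 32 bits: 1415323359 = 0x545C1EDF; invert → 0xABA3E120; add 1 → 0xABA3E121.
Split into bytes (most-significant first): AB A3 E1 21.
In big-endian order the high byte comes first in memory.
So the memory order matches the most-significant-first order: AB A3 E1 21.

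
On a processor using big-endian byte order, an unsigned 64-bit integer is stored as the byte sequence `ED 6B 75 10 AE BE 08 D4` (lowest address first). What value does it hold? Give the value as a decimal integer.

Big-endian: lowest address holds the most-significant byte.
The bytes are already most-significant first: 0xED6B7510AEBE08D4.
0xED6B7510AEBE08D4 = 17107896324008577236.

17107896324008577236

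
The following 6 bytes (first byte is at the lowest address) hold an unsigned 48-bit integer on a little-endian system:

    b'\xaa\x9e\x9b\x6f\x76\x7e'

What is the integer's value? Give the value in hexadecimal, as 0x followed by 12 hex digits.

0x7E766F9B9EAA

Little-endian stores the least-significant byte at the lowest address.
Reassemble most-significant byte first: 7E 76 6F 9B 9E AA → 0x7E766F9B9EAA.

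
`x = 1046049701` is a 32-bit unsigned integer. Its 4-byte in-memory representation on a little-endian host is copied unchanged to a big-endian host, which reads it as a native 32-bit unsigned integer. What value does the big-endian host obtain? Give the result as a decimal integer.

1046049701 in 32-bit hexadecimal is 0x3E5973A5.
Stored little-endian, the bytes at ascending addresses are A5 73 59 3E.
Read back as big-endian, the last byte is least significant, giving 0xA573593E.
0xA573593E = 2775800126.

2775800126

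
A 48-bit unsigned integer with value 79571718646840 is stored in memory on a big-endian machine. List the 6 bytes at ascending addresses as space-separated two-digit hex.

79571718646840 in hexadecimal, padded to 48 bits, is 0x485EBC062C38.
Split into bytes (most-significant first): 48 5E BC 06 2C 38.
In big-endian order the high byte comes first in memory.
So the memory order matches the most-significant-first order: 48 5E BC 06 2C 38.

48 5E BC 06 2C 38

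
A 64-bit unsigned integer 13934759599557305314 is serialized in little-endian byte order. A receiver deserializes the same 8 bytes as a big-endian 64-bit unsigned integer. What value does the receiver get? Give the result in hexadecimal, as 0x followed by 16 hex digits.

0xE2E313BA063662C1

13934759599557305314 in 64-bit hexadecimal is 0xC1623606BA13E3E2.
Stored little-endian, the bytes at ascending addresses are E2 E3 13 BA 06 36 62 C1.
Read back as big-endian, the last byte is least significant, giving 0xE2E313BA063662C1.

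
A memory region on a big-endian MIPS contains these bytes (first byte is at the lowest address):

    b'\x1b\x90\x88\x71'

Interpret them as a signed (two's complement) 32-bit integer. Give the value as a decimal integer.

Big-endian stores the most-significant byte at the lowest address.
The bytes are already most-significant first: 0x1B908871.
0x1B908871 = 462456945.

462456945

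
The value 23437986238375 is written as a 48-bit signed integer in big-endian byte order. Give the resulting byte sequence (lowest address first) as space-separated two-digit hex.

15 51 14 D8 0F A7

23437986238375 in hexadecimal, padded to 48 bits, is 0x155114D80FA7.
Split into bytes (most-significant first): 15 51 14 D8 0F A7.
Big-endian: lowest address holds the most-significant byte.
So the memory order matches the most-significant-first order: 15 51 14 D8 0F A7.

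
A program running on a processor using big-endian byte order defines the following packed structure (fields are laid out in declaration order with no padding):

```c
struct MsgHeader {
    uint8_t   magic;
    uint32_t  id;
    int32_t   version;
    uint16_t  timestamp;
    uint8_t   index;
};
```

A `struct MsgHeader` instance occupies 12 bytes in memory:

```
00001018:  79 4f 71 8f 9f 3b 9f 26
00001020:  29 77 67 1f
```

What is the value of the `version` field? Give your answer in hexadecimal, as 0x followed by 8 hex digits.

`version` follows `magic` (1 B), `id` (4 B), so it starts at offset 1 + 4 = 5 and occupies 4 bytes.
Bytes at offsets 5..8: 3B 9F 26 29.
Big-endian stores the most-significant byte at the lowest address.
The bytes are already most-significant first: 0x3B9F2629.

0x3B9F2629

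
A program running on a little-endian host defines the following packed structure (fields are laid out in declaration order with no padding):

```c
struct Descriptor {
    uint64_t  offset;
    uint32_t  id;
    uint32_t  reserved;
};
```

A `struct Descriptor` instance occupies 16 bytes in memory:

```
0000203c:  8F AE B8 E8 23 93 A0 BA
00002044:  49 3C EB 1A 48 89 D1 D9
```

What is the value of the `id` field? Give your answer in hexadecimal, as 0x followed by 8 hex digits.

0x1AEB3C49

`id` follows `offset` (8 bytes), so it starts at byte offset 8 and occupies 4 bytes.
Bytes at offsets 8..11: 49 3C EB 1A.
Little-endian stores the least-significant byte at the lowest address.
Reassemble most-significant byte first: 1A EB 3C 49 → 0x1AEB3C49.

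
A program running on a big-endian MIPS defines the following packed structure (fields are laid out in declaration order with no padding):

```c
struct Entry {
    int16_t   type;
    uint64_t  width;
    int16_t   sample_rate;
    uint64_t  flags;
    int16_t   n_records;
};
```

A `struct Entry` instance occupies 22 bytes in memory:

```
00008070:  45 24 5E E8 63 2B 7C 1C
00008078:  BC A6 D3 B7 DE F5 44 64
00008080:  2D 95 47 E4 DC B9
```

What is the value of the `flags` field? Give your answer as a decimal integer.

`flags` follows `type` (2 B), `width` (8 B), `sample_rate` (2 B), so it starts at offset 2 + 8 + 2 = 12 and occupies 8 bytes.
Bytes at offsets 12..19: DE F5 44 64 2D 95 47 E4.
Big-endian stores the most-significant byte at the lowest address.
The bytes are already most-significant first: 0xDEF544642D9547E4.
0xDEF544642D9547E4 = 16065822442766288868.

16065822442766288868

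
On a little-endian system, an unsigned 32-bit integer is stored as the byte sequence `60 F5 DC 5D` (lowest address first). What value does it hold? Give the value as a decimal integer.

Little-endian stores the least-significant byte at the lowest address.
Reassemble most-significant byte first: 5D DC F5 60 → 0x5DDCF560.
0x5DDCF560 = 1574761824.

1574761824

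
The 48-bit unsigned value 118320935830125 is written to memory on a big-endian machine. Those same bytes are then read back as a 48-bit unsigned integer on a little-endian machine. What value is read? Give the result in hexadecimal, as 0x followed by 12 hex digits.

0x6D8259BD9C6B

118320935830125 in 48-bit hexadecimal is 0x6B9CBD59826D.
Stored big-endian, the bytes at ascending addresses are 6B 9C BD 59 82 6D.
Read back as little-endian, the first byte is least significant, giving 0x6D8259BD9C6B.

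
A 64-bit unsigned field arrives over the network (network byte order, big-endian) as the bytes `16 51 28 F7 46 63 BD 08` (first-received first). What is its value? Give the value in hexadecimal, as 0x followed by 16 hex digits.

In big-endian order the high byte comes first in memory.
The bytes are already most-significant first: 0x165128F74663BD08.

0x165128F74663BD08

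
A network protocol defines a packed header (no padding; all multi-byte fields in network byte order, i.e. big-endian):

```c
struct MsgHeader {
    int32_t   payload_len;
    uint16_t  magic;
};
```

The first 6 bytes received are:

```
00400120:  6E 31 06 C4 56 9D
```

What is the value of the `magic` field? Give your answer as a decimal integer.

`magic` follows `payload_len` (4 bytes), so it starts at byte offset 4 and occupies 2 bytes.
Bytes at offsets 4..5: 56 9D.
Big-endian: lowest address holds the most-significant byte.
The bytes are already most-significant first: 0x569D.
0x569D = 22173.

22173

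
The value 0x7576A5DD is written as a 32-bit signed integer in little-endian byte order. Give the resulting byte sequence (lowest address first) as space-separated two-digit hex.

DD A5 76 75

Split into bytes (most-significant first): 75 76 A5 DD.
In little-endian order the low byte comes first in memory.
So at ascending addresses the bytes are DD A5 76 75.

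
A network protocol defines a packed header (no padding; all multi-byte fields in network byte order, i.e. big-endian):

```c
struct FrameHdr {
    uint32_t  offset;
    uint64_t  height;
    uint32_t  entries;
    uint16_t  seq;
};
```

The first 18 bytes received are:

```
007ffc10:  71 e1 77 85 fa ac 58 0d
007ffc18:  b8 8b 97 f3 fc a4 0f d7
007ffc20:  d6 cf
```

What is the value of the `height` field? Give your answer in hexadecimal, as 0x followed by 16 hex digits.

0xFAAC580DB88B97F3

`height` follows `offset` (4 bytes), so it starts at byte offset 4 and occupies 8 bytes.
Bytes at offsets 4..11: FA AC 58 0D B8 8B 97 F3.
Big-endian: lowest address holds the most-significant byte.
The bytes are already most-significant first: 0xFAAC580DB88B97F3.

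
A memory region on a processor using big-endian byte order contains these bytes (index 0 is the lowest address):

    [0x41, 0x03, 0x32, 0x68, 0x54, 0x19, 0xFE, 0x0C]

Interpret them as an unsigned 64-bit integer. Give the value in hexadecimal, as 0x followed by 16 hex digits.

Big-endian stores the most-significant byte at the lowest address.
The bytes are already most-significant first: 0x410332685419FE0C.

0x410332685419FE0C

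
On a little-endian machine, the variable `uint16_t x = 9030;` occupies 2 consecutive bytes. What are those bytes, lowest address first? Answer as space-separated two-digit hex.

46 23

9030 in hexadecimal, padded to 16 bits, is 0x2346.
Split into bytes (most-significant first): 23 46.
In little-endian order the low byte comes first in memory.
So at ascending addresses the bytes are 46 23.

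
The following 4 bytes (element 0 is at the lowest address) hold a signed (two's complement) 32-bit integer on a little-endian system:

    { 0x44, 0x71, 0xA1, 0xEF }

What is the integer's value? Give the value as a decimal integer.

-274632380

In little-endian order the low byte comes first in memory.
Reassemble most-significant byte first: EF A1 71 44 → 0xEFA17144.
Top bit is set, so as a signed 32-bit value this is 0xEFA17144 − 2^32 = -274632380.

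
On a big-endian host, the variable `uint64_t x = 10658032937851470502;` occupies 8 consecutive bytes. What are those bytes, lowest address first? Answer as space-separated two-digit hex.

93 E8 F0 7D 01 0C C2 A6

10658032937851470502 in hexadecimal, padded to 64 bits, is 0x93E8F07D010CC2A6.
Split into bytes (most-significant first): 93 E8 F0 7D 01 0C C2 A6.
In big-endian order the high byte comes first in memory.
So the memory order matches the most-significant-first order: 93 E8 F0 7D 01 0C C2 A6.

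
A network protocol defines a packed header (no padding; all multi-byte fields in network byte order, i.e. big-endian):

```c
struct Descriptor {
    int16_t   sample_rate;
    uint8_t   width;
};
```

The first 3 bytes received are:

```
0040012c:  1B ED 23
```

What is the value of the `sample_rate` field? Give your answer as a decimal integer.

`sample_rate` is the first field, at byte offset 0, occupying 2 bytes.
Bytes at offsets 0..1: 1B ED.
Big-endian: lowest address holds the most-significant byte.
The bytes are already most-significant first: 0x1BED.
0x1BED = 7149.

7149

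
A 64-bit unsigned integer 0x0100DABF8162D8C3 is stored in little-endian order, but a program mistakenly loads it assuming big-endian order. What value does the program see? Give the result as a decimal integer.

Stored little-endian, the bytes at ascending addresses are C3 D8 62 81 BF DA 00 01.
Read back as big-endian, the last byte is least significant, giving 0xC3D86281BFDA0001.
0xC3D86281BFDA0001 = 14112137741774487553.

14112137741774487553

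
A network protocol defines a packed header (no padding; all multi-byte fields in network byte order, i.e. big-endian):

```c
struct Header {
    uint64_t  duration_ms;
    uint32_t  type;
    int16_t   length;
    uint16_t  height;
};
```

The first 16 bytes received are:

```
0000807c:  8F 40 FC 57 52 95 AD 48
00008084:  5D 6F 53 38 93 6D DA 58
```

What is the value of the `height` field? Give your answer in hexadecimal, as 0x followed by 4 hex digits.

`height` follows `duration_ms` (8 B), `type` (4 B), `length` (2 B), so it starts at offset 8 + 4 + 2 = 14 and occupies 2 bytes.
Bytes at offsets 14..15: DA 58.
Big-endian: lowest address holds the most-significant byte.
The bytes are already most-significant first: 0xDA58.

0xDA58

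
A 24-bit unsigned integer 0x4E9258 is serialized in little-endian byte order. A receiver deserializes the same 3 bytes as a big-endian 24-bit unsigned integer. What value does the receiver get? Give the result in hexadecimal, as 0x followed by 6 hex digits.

Stored little-endian, the bytes at ascending addresses are 58 92 4E.
Read back as big-endian, the last byte is least significant, giving 0x58924E.

0x58924E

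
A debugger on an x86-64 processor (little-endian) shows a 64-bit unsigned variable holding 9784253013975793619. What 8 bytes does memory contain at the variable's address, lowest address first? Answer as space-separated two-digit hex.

9784253013975793619 in hexadecimal, padded to 64 bits, is 0x87C8A646EA927FD3.
Split into bytes (most-significant first): 87 C8 A6 46 EA 92 7F D3.
In little-endian order the low byte comes first in memory.
So at ascending addresses the bytes are D3 7F 92 EA 46 A6 C8 87.

D3 7F 92 EA 46 A6 C8 87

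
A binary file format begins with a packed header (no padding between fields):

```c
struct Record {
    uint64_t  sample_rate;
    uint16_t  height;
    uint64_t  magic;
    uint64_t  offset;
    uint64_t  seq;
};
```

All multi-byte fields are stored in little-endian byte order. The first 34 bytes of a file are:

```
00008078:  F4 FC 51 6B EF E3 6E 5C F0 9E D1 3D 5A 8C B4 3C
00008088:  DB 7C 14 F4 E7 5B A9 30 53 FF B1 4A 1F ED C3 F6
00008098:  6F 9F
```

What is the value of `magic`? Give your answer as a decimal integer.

8996851426749201873

`magic` follows `sample_rate` (8 B), `height` (2 B), so it starts at offset 8 + 2 = 10 and occupies 8 bytes.
Bytes at offsets 10..17: D1 3D 5A 8C B4 3C DB 7C.
Little-endian stores the least-significant byte at the lowest address.
Reassemble most-significant byte first: 7C DB 3C B4 8C 5A 3D D1 → 0x7CDB3CB48C5A3DD1.
0x7CDB3CB48C5A3DD1 = 8996851426749201873.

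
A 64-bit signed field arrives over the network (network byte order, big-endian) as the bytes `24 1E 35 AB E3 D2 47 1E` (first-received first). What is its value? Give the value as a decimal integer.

2602576647044613918

Big-endian stores the most-significant byte at the lowest address.
The bytes are already most-significant first: 0x241E35ABE3D2471E.
0x241E35ABE3D2471E = 2602576647044613918.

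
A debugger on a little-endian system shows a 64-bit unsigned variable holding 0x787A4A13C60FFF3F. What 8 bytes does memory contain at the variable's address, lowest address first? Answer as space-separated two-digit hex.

Split into bytes (most-significant first): 78 7A 4A 13 C6 0F FF 3F.
In little-endian order the low byte comes first in memory.
So at ascending addresses the bytes are 3F FF 0F C6 13 4A 7A 78.

3F FF 0F C6 13 4A 7A 78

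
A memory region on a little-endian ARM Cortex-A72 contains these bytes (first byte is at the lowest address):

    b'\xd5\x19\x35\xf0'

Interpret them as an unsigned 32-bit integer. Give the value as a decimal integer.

4030011861

Little-endian: lowest address holds the least-significant byte.
Reassemble most-significant byte first: F0 35 19 D5 → 0xF03519D5.
0xF03519D5 = 4030011861.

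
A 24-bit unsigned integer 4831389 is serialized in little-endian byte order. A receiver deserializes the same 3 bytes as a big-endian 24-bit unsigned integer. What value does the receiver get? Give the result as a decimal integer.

10336329

4831389 in 24-bit hexadecimal is 0x49B89D.
Stored little-endian, the bytes at ascending addresses are 9D B8 49.
Read back as big-endian, the last byte is least significant, giving 0x9DB849.
0x9DB849 = 10336329.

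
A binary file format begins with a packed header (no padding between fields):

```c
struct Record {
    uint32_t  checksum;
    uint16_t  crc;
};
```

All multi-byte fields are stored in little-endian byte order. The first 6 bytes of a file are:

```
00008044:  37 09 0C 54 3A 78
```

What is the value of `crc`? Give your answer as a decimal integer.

`crc` follows `checksum` (4 bytes), so it starts at byte offset 4 and occupies 2 bytes.
Bytes at offsets 4..5: 3A 78.
Little-endian stores the least-significant byte at the lowest address.
Reassemble most-significant byte first: 78 3A → 0x783A.
0x783A = 30778.

30778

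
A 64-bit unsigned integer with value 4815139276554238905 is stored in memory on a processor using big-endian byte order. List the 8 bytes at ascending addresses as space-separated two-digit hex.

42 D2 CF A9 0B 0B FB B9

4815139276554238905 in hexadecimal, padded to 64 bits, is 0x42D2CFA90B0BFBB9.
Split into bytes (most-significant first): 42 D2 CF A9 0B 0B FB B9.
In big-endian order the high byte comes first in memory.
So the memory order matches the most-significant-first order: 42 D2 CF A9 0B 0B FB B9.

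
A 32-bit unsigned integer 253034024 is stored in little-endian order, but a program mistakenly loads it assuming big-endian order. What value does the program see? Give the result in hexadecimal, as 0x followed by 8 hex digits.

253034024 in 32-bit hexadecimal is 0x0F14FE28.
Stored little-endian, the bytes at ascending addresses are 28 FE 14 0F.
Read back as big-endian, the last byte is least significant, giving 0x28FE140F.

0x28FE140F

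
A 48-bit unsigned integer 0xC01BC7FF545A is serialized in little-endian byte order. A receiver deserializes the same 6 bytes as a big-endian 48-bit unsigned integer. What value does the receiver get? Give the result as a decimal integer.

Stored little-endian, the bytes at ascending addresses are 5A 54 FF C7 1B C0.
Read back as big-endian, the last byte is least significant, giving 0x5A54FFC71BC0.
0x5A54FFC71BC0 = 99321114991552.

99321114991552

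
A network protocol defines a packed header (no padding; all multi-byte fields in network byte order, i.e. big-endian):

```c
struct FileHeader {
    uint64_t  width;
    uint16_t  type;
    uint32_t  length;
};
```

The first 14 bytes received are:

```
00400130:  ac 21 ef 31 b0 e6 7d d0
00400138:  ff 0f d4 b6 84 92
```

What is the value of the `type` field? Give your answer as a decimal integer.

`type` follows `width` (8 bytes), so it starts at byte offset 8 and occupies 2 bytes.
Bytes at offsets 8..9: FF 0F.
Big-endian stores the most-significant byte at the lowest address.
The bytes are already most-significant first: 0xFF0F.
0xFF0F = 65295.

65295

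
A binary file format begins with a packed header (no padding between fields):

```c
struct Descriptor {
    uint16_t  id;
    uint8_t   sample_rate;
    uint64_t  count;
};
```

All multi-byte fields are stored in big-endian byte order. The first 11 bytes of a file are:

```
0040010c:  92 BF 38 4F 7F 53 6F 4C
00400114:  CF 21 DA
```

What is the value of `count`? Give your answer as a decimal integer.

`count` follows `id` (2 B), `sample_rate` (1 B), so it starts at offset 2 + 1 = 3 and occupies 8 bytes.
Bytes at offsets 3..10: 4F 7F 53 6F 4C CF 21 DA.
In big-endian order the high byte comes first in memory.
The bytes are already most-significant first: 0x4F7F536F4CCF21DA.
0x4F7F536F4CCF21DA = 5728388988533678554.

5728388988533678554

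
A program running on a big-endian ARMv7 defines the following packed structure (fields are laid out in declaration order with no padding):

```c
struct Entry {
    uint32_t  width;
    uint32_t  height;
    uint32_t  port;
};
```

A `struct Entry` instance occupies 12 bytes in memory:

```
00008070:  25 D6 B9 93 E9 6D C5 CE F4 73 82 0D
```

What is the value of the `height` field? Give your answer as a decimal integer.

3916285390

`height` follows `width` (4 bytes), so it starts at byte offset 4 and occupies 4 bytes.
Bytes at offsets 4..7: E9 6D C5 CE.
Big-endian: lowest address holds the most-significant byte.
The bytes are already most-significant first: 0xE96DC5CE.
0xE96DC5CE = 3916285390.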